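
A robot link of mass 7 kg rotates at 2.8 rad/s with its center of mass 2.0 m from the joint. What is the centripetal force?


F = m * omega^2 * r
= 7 * 2.8^2 * 2.0
= 7 * 7.84 * 2.0
= 109.76 N


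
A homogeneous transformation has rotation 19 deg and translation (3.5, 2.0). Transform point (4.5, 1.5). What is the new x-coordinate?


x' = cos(theta)*px - sin(theta)*py + tx
= 0.9455*4.5 - 0.3256*1.5 + 3.5
= 7.2665


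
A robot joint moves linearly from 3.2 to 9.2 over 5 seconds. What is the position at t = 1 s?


s = t/T = 1/5 = 0.2
p(t) = p0 + (pf-p0)*s
= 3.2 + (9.2 - 3.2) * 0.2
= 4.4


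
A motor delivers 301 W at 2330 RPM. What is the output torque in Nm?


omega = 2330 * 2*pi/60 = 243.997 rad/s
tau = P / omega = 301 / 243.997
= 1.2336 Nm


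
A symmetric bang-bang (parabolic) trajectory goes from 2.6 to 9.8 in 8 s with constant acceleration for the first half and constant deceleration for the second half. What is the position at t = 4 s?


Symmetric rest-to-rest: each phase covers (pf-p0)/2 in time T/2. 0.5*a*(T/2)^2 = (pf-p0)/2 => a = 4*(pf-p0)/T^2
a = 4*(9.8-2.6)/8^2 = 0.45
t = 4 is in the acceleration phase (t <= T/2).
p = p0 + 0.5*a*t^2 = 2.6 + 0.5*0.45*4^2
= 6.2


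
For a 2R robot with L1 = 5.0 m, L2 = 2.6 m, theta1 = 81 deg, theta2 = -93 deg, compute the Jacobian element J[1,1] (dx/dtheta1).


J[1,1] = -L1*sin(t1) - L2*sin(t1+t2)
= -5.0*sin(81) - 2.6*sin(-12)
= -4.3979


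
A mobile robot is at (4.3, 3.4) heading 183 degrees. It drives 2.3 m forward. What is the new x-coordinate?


x_new = x0 + d*cos(theta)
= 4.3 + 2.3*cos(183)
= 4.3 + -2.2968
= 2.0032


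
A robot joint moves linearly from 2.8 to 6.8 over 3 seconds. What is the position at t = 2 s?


s = t/T = 2/3 = 0.6667
p(t) = p0 + (pf-p0)*s
= 2.8 + (6.8 - 2.8) * 0.6667
= 5.4667


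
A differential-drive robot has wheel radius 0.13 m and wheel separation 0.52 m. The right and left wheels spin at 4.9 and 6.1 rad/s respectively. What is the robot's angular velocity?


vR = r*wR = 0.13*4.9 = 0.637 m/s
vL = r*wL = 0.13*6.1 = 0.793 m/s
v = (vR+vL)/2 = 0.715 m/s
omega = (vR-vL)/L = -0.3 rad/s
angular velocity = -0.3 rad/s


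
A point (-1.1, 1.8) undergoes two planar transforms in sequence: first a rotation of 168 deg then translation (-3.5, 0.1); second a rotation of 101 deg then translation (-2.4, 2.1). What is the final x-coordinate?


After transform 1:
x1 = cos(168)*-1.1 - sin(168)*1.8 + -3.5 = -2.7983
y1 = sin(168)*-1.1 + cos(168)*1.8 + 0.1 = -1.8894
After transform 2:
x2 = cos(101)*-2.7983 - sin(101)*-1.8894 + -2.4
= -0.0114


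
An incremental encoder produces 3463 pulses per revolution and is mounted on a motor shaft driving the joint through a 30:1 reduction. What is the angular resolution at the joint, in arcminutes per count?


counts per rev = 3463
effective counts at joint = 3463 * 30 = 103890
resolution = 360*60 / 103890
= 0.2079 arcmin/count


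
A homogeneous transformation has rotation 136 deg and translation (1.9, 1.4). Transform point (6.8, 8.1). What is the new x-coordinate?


x' = cos(theta)*px - sin(theta)*py + tx
= -0.7193*6.8 - 0.6947*8.1 + 1.9
= -8.6182


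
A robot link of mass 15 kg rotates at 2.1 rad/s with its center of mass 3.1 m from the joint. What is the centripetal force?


F = m * omega^2 * r
= 15 * 2.1^2 * 3.1
= 15 * 4.41 * 3.1
= 205.065 N


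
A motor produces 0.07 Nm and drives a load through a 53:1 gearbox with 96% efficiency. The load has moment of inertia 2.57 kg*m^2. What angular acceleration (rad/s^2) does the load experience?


tau_out = tau_motor * N * eta
= 0.07 * 53 * 0.96 = 3.5616 Nm
alpha = tau_out / I = 3.5616 / 2.57
= 1.3858 rad/s^2


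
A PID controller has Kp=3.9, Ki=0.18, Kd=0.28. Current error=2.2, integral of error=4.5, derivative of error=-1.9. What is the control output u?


u = Kp*e + Ki*int(e) + Kd*de/dt
= 3.9*2.2 + 0.18*4.5 + 0.28*(-1.9)
= 8.58 + 0.81 + -0.532
= 8.858


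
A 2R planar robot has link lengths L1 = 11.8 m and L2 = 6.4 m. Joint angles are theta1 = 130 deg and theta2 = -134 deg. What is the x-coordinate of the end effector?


Convert angles to radians: theta1 = 2.2689, theta2 = -2.3387
x = L1*cos(theta1) + L2*cos(theta1+theta2)
x = -7.5849 + 6.3844
x = -1.2005


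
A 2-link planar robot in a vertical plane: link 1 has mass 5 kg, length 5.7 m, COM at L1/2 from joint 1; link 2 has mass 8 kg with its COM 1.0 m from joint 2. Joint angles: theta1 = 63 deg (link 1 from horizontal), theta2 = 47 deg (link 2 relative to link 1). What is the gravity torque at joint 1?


Horizontal distance from joint 1 to link-1 COM:
  x_c1 = (L1/2)*cos(t1) = 2.85 * 0.454 = 1.2939 m
Horizontal distance from joint 1 to link-2 COM:
  x_c2 = L1*cos(t1) + Lc2*cos(t1+t2)
       = 5.7*0.454 + 1.0*-0.342 = 2.2457 m
tau1 = m1*g*x_c1 + m2*g*x_c2
     = 5*9.81*1.2939 + 8*9.81*2.2457
     = 63.4645 + 176.2446
     = 239.709 Nm


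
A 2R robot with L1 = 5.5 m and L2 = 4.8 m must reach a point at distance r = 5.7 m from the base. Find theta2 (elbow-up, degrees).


cos(theta2) = (r^2 - L1^2 - L2^2) / (2*L1*L2)
cos(theta2) = (32.49 - 30.25 - 23.04) / 52.8
cos(theta2) = -0.393939
theta2 = 113.1998 degrees


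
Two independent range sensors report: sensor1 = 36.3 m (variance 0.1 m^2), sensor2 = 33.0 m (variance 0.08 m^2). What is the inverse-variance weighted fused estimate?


w1 = (1/var1) / (1/var1 + 1/var2)
   = 10.0 / (10.0 + 12.5) = 0.4444
w2 = 1 - w1 = 0.5556
fused = w1*s1 + w2*s2 = 16.1333 + 18.3333
= 34.4667 m


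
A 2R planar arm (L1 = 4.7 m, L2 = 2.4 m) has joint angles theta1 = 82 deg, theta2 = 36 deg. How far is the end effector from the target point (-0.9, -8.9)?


End effector via forward kinematics:
x = L1*cos(t1) + L2*cos(t1+t2) = -0.4726
y = L1*sin(t1) + L2*sin(t1+t2) = 6.7733
Distance to target:
d = sqrt((-0.9 - -0.4726)^2 + (-8.9 - 6.7733)^2)
= sqrt(0.1827 + 245.6534)
= 15.6792 m


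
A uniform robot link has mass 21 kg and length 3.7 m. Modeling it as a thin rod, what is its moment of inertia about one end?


I = (1/3) * m * L^2
= (1/3) * 21 * 3.7^2
= 0.333333 * 21 * 13.69
= 95.83 kg*m^2


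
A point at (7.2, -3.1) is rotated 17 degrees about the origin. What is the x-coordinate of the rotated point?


x' = x*cos(theta) - y*sin(theta)
cos(17 deg) = 0.9563, sin(17 deg) = 0.2924
x' = 7.2 * 0.9563 - -3.1 * 0.2924
= 6.8854 - -0.9064
= 7.7917


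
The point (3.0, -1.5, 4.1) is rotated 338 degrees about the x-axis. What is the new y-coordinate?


Rotation about x-axis: y' = y*cos(theta) - z*sin(theta)
= -1.5 * 0.9272 - 4.1 * -0.3746
= 0.1451


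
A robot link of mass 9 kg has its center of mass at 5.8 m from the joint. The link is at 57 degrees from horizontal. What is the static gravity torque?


tau = m*g*L*cos(angle)
= 9 * 9.81 * 5.8 * cos(57 deg)
= 9 * 9.81 * 5.8 * 0.5446
= 278.8998 Nm


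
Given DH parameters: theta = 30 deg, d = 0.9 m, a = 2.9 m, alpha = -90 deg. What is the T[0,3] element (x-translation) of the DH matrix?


T[0,3] = a * cos(theta)
= 2.9 * cos(30 deg)
= 2.9 * 0.866
= 2.5115


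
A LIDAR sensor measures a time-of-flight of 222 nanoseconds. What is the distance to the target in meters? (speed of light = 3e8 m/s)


tof = 222 ns = 2.22e-07 s
dist = c * tof / 2
= 3e8 * 2.22e-07 / 2
= 33.3 m


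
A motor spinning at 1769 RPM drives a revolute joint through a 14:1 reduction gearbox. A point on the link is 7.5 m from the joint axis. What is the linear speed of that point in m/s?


omega_motor = 1769 * 2*pi/60 = 185.2492 rad/s
omega_joint = omega_motor / 14 = 13.2321 rad/s
v = omega_joint * r = 13.2321 * 7.5
= 99.2407 m/s


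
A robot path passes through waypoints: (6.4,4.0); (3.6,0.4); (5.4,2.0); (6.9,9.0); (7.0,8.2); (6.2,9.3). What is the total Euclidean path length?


Segment lengths:
  seg1 = sqrt((-2.8)^2 + (-3.6)^2) = 4.5607
  seg2 = sqrt((1.8)^2 + (1.6)^2) = 2.4083
  seg3 = sqrt((1.5)^2 + (7.0)^2) = 7.1589
  seg4 = sqrt((0.1)^2 + (-0.8)^2) = 0.8062
  seg5 = sqrt((-0.8)^2 + (1.1)^2) = 1.3601
Total = 16.2943


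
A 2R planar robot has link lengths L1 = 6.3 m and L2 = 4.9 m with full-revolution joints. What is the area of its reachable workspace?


r_max = L1 + L2 = 11.2 m
r_min = |L1 - L2| = 1.4 m
Area = pi*(r_max^2 - r_min^2)
= pi*(125.44 - 1.96)
= pi * 123.48
= 387.9239 m^2


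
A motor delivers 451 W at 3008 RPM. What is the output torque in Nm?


omega = 3008 * 2*pi/60 = 314.997 rad/s
tau = P / omega = 451 / 314.997
= 1.4318 Nm


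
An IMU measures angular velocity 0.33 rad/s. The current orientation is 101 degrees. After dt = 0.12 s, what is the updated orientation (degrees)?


delta_theta = w * dt = 0.33 * 0.12 = 0.0396 rad
= 2.2689 deg
theta_new = 101 + 2.2689 = 103.2689 deg


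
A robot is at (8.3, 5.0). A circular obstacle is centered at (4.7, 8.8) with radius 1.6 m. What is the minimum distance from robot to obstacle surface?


center_dist = sqrt((8.3-4.7)^2 + (5.0-8.8)^2)
= sqrt(12.96 + 14.44)
= 5.2345
min_dist = center_dist - radius = 5.2345 - 1.6 = 3.6345 m


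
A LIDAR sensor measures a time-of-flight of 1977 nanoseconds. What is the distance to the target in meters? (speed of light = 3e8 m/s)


tof = 1977 ns = 1.977e-06 s
dist = c * tof / 2
= 3e8 * 1.977e-06 / 2
= 296.55 m


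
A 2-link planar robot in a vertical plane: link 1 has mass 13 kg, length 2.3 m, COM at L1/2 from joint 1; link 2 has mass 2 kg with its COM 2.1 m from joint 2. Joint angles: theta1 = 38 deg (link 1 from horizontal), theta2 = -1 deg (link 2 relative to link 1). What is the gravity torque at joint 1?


Horizontal distance from joint 1 to link-1 COM:
  x_c1 = (L1/2)*cos(t1) = 1.15 * 0.788 = 0.9062 m
Horizontal distance from joint 1 to link-2 COM:
  x_c2 = L1*cos(t1) + Lc2*cos(t1+t2)
       = 2.3*0.788 + 2.1*0.7986 = 3.4896 m
tau1 = m1*g*x_c1 + m2*g*x_c2
     = 13*9.81*0.9062 + 2*9.81*3.4896
     = 115.5693 + 68.4652
     = 184.0344 Nm


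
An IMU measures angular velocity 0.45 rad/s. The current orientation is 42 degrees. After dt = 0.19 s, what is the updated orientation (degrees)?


delta_theta = w * dt = 0.45 * 0.19 = 0.0855 rad
= 4.8988 deg
theta_new = 42 + 4.8988 = 46.8988 deg


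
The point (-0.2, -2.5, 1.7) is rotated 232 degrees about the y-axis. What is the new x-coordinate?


Rotation about y-axis: x' = x*cos(theta) + z*sin(theta)
= -0.2 * -0.6157 + 1.7 * -0.788
= -1.2165


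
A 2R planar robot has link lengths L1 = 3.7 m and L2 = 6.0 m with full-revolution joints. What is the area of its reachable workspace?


r_max = L1 + L2 = 9.7 m
r_min = |L1 - L2| = 2.3 m
Area = pi*(r_max^2 - r_min^2)
= pi*(94.09 - 5.29)
= pi * 88.8
= 278.9734 m^2


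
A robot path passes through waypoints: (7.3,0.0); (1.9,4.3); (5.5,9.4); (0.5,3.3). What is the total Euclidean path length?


Segment lengths:
  seg1 = sqrt((-5.4)^2 + (4.3)^2) = 6.9029
  seg2 = sqrt((3.6)^2 + (5.1)^2) = 6.2426
  seg3 = sqrt((-5.0)^2 + (-6.1)^2) = 7.8873
Total = 21.0328


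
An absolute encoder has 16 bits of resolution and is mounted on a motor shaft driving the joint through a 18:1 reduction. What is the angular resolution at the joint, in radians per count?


counts = 2^16 = 65536
effective counts at joint = 65536 * 18 = 1179648
resolution = 2*pi / 1179648
= 5.3263e-06 rad/count


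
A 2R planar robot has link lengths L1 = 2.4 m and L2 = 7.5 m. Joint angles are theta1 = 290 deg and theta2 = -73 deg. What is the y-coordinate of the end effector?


Convert angles to radians: theta1 = 5.0615, theta2 = -1.2741
y = L1*sin(theta1) + L2*sin(theta1+theta2)
y = -2.2553 + -4.5136
y = -6.7689


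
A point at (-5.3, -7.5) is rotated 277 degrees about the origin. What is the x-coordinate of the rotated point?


x' = x*cos(theta) - y*sin(theta)
cos(277 deg) = 0.1219, sin(277 deg) = -0.9925
x' = -5.3 * 0.1219 - -7.5 * -0.9925
= -0.6459 - 7.4441
= -8.09


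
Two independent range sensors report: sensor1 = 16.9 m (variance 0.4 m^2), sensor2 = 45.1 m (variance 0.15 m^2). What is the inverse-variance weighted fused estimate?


w1 = (1/var1) / (1/var1 + 1/var2)
   = 2.5 / (2.5 + 6.6667) = 0.2727
w2 = 1 - w1 = 0.7273
fused = w1*s1 + w2*s2 = 4.6091 + 32.8
= 37.4091 m


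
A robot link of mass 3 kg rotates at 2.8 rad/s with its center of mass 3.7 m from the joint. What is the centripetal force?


F = m * omega^2 * r
= 3 * 2.8^2 * 3.7
= 3 * 7.84 * 3.7
= 87.024 N


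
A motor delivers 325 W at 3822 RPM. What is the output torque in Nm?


omega = 3822 * 2*pi/60 = 400.2389 rad/s
tau = P / omega = 325 / 400.2389
= 0.812 Nm


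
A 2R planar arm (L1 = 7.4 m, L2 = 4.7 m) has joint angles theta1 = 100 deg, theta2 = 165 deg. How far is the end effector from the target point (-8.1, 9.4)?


End effector via forward kinematics:
x = L1*cos(t1) + L2*cos(t1+t2) = -1.6946
y = L1*sin(t1) + L2*sin(t1+t2) = 2.6055
Distance to target:
d = sqrt((-8.1 - -1.6946)^2 + (9.4 - 2.6055)^2)
= sqrt(41.0288 + 46.1657)
= 9.3378 m


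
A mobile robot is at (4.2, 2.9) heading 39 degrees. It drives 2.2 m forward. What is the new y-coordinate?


y_new = y0 + d*sin(theta)
= 2.9 + 2.2*sin(39)
= 2.9 + 1.3845
= 4.2845


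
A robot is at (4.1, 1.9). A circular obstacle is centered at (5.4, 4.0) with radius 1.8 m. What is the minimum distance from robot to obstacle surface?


center_dist = sqrt((4.1-5.4)^2 + (1.9-4.0)^2)
= sqrt(1.69 + 4.41)
= 2.4698
min_dist = center_dist - radius = 2.4698 - 1.8 = 0.6698 m


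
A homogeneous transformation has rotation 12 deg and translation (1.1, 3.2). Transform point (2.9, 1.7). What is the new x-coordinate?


x' = cos(theta)*px - sin(theta)*py + tx
= 0.9781*2.9 - 0.2079*1.7 + 1.1
= 3.5832


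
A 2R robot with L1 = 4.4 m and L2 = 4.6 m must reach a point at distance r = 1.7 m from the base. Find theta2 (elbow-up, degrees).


cos(theta2) = (r^2 - L1^2 - L2^2) / (2*L1*L2)
cos(theta2) = (2.89 - 19.36 - 21.16) / 40.48
cos(theta2) = -0.929595
theta2 = 158.3717 degrees


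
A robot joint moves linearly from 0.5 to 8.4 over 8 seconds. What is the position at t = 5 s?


s = t/T = 5/8 = 0.625
p(t) = p0 + (pf-p0)*s
= 0.5 + (8.4 - 0.5) * 0.625
= 5.4375


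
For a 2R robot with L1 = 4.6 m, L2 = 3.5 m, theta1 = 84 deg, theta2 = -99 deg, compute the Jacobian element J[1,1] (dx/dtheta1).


J[1,1] = -L1*sin(t1) - L2*sin(t1+t2)
= -4.6*sin(84) - 3.5*sin(-15)
= -3.6689


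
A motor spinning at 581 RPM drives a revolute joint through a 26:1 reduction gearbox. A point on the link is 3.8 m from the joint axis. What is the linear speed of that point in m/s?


omega_motor = 581 * 2*pi/60 = 60.8422 rad/s
omega_joint = omega_motor / 26 = 2.3401 rad/s
v = omega_joint * r = 2.3401 * 3.8
= 8.8923 m/s


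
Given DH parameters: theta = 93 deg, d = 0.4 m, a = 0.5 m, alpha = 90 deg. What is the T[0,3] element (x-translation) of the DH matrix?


T[0,3] = a * cos(theta)
= 0.5 * cos(93 deg)
= 0.5 * -0.0523
= -0.0262


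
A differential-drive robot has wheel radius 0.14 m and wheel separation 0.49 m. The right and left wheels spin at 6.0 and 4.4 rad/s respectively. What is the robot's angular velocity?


vR = r*wR = 0.14*6.0 = 0.84 m/s
vL = r*wL = 0.14*4.4 = 0.616 m/s
v = (vR+vL)/2 = 0.728 m/s
omega = (vR-vL)/L = 0.4571 rad/s
angular velocity = 0.4571 rad/s


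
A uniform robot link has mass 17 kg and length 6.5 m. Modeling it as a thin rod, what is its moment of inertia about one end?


I = (1/3) * m * L^2
= (1/3) * 17 * 6.5^2
= 0.333333 * 17 * 42.25
= 239.4167 kg*m^2


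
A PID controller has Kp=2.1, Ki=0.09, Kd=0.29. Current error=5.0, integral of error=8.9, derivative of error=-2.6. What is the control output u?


u = Kp*e + Ki*int(e) + Kd*de/dt
= 2.1*5.0 + 0.09*8.9 + 0.29*(-2.6)
= 10.5 + 0.801 + -0.754
= 10.547


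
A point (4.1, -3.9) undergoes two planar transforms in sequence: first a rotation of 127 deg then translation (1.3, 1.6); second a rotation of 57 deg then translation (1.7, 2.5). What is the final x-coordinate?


After transform 1:
x1 = cos(127)*4.1 - sin(127)*-3.9 + 1.3 = 1.9472
y1 = sin(127)*4.1 + cos(127)*-3.9 + 1.6 = 7.2215
After transform 2:
x2 = cos(57)*1.9472 - sin(57)*7.2215 + 1.7
= -3.2959


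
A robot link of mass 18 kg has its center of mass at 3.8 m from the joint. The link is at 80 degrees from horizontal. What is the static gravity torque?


tau = m*g*L*cos(angle)
= 18 * 9.81 * 3.8 * cos(80 deg)
= 18 * 9.81 * 3.8 * 0.1736
= 116.5186 Nm


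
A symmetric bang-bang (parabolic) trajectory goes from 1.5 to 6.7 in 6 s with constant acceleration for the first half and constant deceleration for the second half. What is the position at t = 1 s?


Symmetric rest-to-rest: each phase covers (pf-p0)/2 in time T/2. 0.5*a*(T/2)^2 = (pf-p0)/2 => a = 4*(pf-p0)/T^2
a = 4*(6.7-1.5)/6^2 = 0.5778
t = 1 is in the acceleration phase (t <= T/2).
p = p0 + 0.5*a*t^2 = 1.5 + 0.5*0.5778*1^2
= 1.7889


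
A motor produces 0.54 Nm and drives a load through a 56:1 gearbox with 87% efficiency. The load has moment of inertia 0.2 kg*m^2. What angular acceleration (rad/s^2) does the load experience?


tau_out = tau_motor * N * eta
= 0.54 * 56 * 0.87 = 26.3088 Nm
alpha = tau_out / I = 26.3088 / 0.2
= 131.544 rad/s^2


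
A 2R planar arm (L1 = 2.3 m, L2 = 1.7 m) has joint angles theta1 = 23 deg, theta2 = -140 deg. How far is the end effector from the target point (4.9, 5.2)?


End effector via forward kinematics:
x = L1*cos(t1) + L2*cos(t1+t2) = 1.3454
y = L1*sin(t1) + L2*sin(t1+t2) = -0.616
Distance to target:
d = sqrt((4.9 - 1.3454)^2 + (5.2 - -0.616)^2)
= sqrt(12.6353 + 33.8262)
= 6.8163 m


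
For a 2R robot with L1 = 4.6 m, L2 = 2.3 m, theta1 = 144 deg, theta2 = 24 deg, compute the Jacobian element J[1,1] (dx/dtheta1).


J[1,1] = -L1*sin(t1) - L2*sin(t1+t2)
= -4.6*sin(144) - 2.3*sin(168)
= -3.182


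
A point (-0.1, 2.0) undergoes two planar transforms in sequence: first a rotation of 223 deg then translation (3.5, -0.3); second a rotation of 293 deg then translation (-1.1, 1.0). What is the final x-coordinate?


After transform 1:
x1 = cos(223)*-0.1 - sin(223)*2.0 + 3.5 = 4.9371
y1 = sin(223)*-0.1 + cos(223)*2.0 + -0.3 = -1.6945
After transform 2:
x2 = cos(293)*4.9371 - sin(293)*-1.6945 + -1.1
= -0.7307


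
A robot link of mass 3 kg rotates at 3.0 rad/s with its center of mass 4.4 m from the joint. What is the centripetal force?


F = m * omega^2 * r
= 3 * 3.0^2 * 4.4
= 3 * 9.0 * 4.4
= 118.8 N


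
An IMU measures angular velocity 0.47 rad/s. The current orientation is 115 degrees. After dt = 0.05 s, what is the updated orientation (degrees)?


delta_theta = w * dt = 0.47 * 0.05 = 0.0235 rad
= 1.3465 deg
theta_new = 115 + 1.3465 = 116.3465 deg


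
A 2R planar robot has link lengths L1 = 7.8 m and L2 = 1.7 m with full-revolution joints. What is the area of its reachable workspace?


r_max = L1 + L2 = 9.5 m
r_min = |L1 - L2| = 6.1 m
Area = pi*(r_max^2 - r_min^2)
= pi*(90.25 - 37.21)
= pi * 53.04
= 166.6301 m^2


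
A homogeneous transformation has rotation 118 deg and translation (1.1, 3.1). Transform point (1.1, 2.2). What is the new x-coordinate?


x' = cos(theta)*px - sin(theta)*py + tx
= -0.4695*1.1 - 0.8829*2.2 + 1.1
= -1.3589


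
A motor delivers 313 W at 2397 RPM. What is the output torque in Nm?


omega = 2397 * 2*pi/60 = 251.0133 rad/s
tau = P / omega = 313 / 251.0133
= 1.2469 Nm


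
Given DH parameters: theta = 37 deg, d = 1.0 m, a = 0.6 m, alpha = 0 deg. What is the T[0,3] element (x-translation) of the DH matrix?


T[0,3] = a * cos(theta)
= 0.6 * cos(37 deg)
= 0.6 * 0.7986
= 0.4792


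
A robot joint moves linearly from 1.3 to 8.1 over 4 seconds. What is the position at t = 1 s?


s = t/T = 1/4 = 0.25
p(t) = p0 + (pf-p0)*s
= 1.3 + (8.1 - 1.3) * 0.25
= 3.0


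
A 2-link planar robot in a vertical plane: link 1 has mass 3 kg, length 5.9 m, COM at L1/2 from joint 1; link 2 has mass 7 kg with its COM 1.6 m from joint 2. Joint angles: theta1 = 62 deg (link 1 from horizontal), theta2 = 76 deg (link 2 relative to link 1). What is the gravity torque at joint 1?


Horizontal distance from joint 1 to link-1 COM:
  x_c1 = (L1/2)*cos(t1) = 2.95 * 0.4695 = 1.3849 m
Horizontal distance from joint 1 to link-2 COM:
  x_c2 = L1*cos(t1) + Lc2*cos(t1+t2)
       = 5.9*0.4695 + 1.6*-0.7431 = 1.5809 m
tau1 = m1*g*x_c1 + m2*g*x_c2
     = 3*9.81*1.3849 + 7*9.81*1.5809
     = 40.7588 + 108.557
     = 149.3158 Nm


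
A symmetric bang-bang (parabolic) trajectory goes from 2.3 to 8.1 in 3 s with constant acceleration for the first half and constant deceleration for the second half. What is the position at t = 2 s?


Symmetric rest-to-rest: each phase covers (pf-p0)/2 in time T/2. 0.5*a*(T/2)^2 = (pf-p0)/2 => a = 4*(pf-p0)/T^2
a = 4*(8.1-2.3)/3^2 = 2.5778
t = 2 is in the deceleration phase (t > T/2).
p = pf - 0.5*a*(T-t)^2 = 8.1 - 0.5*2.5778*1^2
= 6.8111


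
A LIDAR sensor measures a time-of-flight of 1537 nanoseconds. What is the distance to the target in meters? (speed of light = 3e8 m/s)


tof = 1537 ns = 1.537e-06 s
dist = c * tof / 2
= 3e8 * 1.537e-06 / 2
= 230.55 m


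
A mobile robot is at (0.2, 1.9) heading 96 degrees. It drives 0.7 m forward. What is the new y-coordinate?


y_new = y0 + d*sin(theta)
= 1.9 + 0.7*sin(96)
= 1.9 + 0.6962
= 2.5962


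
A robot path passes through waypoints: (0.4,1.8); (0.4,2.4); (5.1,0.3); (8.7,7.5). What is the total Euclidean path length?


Segment lengths:
  seg1 = sqrt((0.0)^2 + (0.6)^2) = 0.6
  seg2 = sqrt((4.7)^2 + (-2.1)^2) = 5.1478
  seg3 = sqrt((3.6)^2 + (7.2)^2) = 8.0498
Total = 13.7977


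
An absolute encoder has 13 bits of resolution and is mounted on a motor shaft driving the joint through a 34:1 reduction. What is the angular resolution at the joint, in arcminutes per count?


counts = 2^13 = 8192
effective counts at joint = 8192 * 34 = 278528
resolution = 360*60 / 278528
= 0.0776 arcmin/count


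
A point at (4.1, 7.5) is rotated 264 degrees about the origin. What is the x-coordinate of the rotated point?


x' = x*cos(theta) - y*sin(theta)
cos(264 deg) = -0.1045, sin(264 deg) = -0.9945
x' = 4.1 * -0.1045 - 7.5 * -0.9945
= -0.4286 - -7.4589
= 7.0303


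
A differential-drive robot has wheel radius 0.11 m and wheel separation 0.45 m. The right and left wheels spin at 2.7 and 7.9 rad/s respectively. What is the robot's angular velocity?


vR = r*wR = 0.11*2.7 = 0.297 m/s
vL = r*wL = 0.11*7.9 = 0.869 m/s
v = (vR+vL)/2 = 0.583 m/s
omega = (vR-vL)/L = -1.2711 rad/s
angular velocity = -1.2711 rad/s


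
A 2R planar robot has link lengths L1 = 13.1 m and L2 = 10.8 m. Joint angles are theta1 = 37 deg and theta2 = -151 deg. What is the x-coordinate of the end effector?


Convert angles to radians: theta1 = 0.6458, theta2 = -2.6354
x = L1*cos(theta1) + L2*cos(theta1+theta2)
x = 10.4621 + -4.3928
x = 6.0694


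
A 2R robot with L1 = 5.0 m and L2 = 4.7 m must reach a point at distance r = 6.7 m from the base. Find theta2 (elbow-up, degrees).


cos(theta2) = (r^2 - L1^2 - L2^2) / (2*L1*L2)
cos(theta2) = (44.89 - 25.0 - 22.09) / 47.0
cos(theta2) = -0.046809
theta2 = 92.6829 degrees


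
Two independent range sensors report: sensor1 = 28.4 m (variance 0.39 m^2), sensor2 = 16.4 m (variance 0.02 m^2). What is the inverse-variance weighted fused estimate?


w1 = (1/var1) / (1/var1 + 1/var2)
   = 2.5641 / (2.5641 + 50.0) = 0.0488
w2 = 1 - w1 = 0.9512
fused = w1*s1 + w2*s2 = 1.3854 + 15.6
= 16.9854 m


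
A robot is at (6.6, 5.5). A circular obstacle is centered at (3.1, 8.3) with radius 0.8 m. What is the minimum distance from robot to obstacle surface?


center_dist = sqrt((6.6-3.1)^2 + (5.5-8.3)^2)
= sqrt(12.25 + 7.84)
= 4.4822
min_dist = center_dist - radius = 4.4822 - 0.8 = 3.6822 m


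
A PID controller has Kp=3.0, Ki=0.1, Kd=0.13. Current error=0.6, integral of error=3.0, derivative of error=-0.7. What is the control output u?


u = Kp*e + Ki*int(e) + Kd*de/dt
= 3.0*0.6 + 0.1*3.0 + 0.13*(-0.7)
= 1.8 + 0.3 + -0.091
= 2.009


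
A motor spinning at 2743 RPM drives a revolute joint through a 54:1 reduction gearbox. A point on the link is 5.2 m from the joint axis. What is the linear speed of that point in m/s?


omega_motor = 2743 * 2*pi/60 = 287.2463 rad/s
omega_joint = omega_motor / 54 = 5.3194 rad/s
v = omega_joint * r = 5.3194 * 5.2
= 27.6608 m/s


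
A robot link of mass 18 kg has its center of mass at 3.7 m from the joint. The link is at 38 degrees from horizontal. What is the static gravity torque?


tau = m*g*L*cos(angle)
= 18 * 9.81 * 3.7 * cos(38 deg)
= 18 * 9.81 * 3.7 * 0.788
= 514.8437 Nm


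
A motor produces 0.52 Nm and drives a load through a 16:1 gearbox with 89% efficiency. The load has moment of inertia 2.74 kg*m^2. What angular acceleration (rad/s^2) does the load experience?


tau_out = tau_motor * N * eta
= 0.52 * 16 * 0.89 = 7.4048 Nm
alpha = tau_out / I = 7.4048 / 2.74
= 2.7025 rad/s^2


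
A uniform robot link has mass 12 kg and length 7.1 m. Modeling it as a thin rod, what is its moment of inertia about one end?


I = (1/3) * m * L^2
= (1/3) * 12 * 7.1^2
= 0.333333 * 12 * 50.41
= 201.64 kg*m^2


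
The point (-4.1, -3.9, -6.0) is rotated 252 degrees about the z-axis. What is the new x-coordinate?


Rotation about z-axis: x' = x*cos(theta) - y*sin(theta)
= -4.1 * -0.309 - -3.9 * -0.9511
= -2.4422


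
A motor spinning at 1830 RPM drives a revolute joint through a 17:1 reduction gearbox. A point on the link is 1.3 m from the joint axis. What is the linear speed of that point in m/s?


omega_motor = 1830 * 2*pi/60 = 191.6372 rad/s
omega_joint = omega_motor / 17 = 11.2728 rad/s
v = omega_joint * r = 11.2728 * 1.3
= 14.6546 m/s


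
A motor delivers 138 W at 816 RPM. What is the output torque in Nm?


omega = 816 * 2*pi/60 = 85.4513 rad/s
tau = P / omega = 138 / 85.4513
= 1.615 Nm


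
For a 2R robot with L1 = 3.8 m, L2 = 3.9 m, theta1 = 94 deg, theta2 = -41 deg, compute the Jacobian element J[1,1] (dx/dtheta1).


J[1,1] = -L1*sin(t1) - L2*sin(t1+t2)
= -3.8*sin(94) - 3.9*sin(53)
= -6.9054


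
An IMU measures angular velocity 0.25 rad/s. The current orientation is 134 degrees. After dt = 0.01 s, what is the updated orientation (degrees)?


delta_theta = w * dt = 0.25 * 0.01 = 0.0025 rad
= 0.1432 deg
theta_new = 134 + 0.1432 = 134.1432 deg


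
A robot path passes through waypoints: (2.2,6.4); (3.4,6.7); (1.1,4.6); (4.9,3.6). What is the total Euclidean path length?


Segment lengths:
  seg1 = sqrt((1.2)^2 + (0.3)^2) = 1.2369
  seg2 = sqrt((-2.3)^2 + (-2.1)^2) = 3.1145
  seg3 = sqrt((3.8)^2 + (-1.0)^2) = 3.9294
Total = 8.2808


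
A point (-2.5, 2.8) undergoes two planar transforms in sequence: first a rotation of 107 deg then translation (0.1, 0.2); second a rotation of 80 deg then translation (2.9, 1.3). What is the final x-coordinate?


After transform 1:
x1 = cos(107)*-2.5 - sin(107)*2.8 + 0.1 = -1.8467
y1 = sin(107)*-2.5 + cos(107)*2.8 + 0.2 = -3.0094
After transform 2:
x2 = cos(80)*-1.8467 - sin(80)*-3.0094 + 2.9
= 5.543


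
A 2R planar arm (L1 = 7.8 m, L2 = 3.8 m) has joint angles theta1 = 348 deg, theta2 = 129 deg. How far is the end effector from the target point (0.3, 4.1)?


End effector via forward kinematics:
x = L1*cos(t1) + L2*cos(t1+t2) = 5.9044
y = L1*sin(t1) + L2*sin(t1+t2) = 1.7641
Distance to target:
d = sqrt((0.3 - 5.9044)^2 + (4.1 - 1.7641)^2)
= sqrt(31.4092 + 5.4564)
= 6.0717 m


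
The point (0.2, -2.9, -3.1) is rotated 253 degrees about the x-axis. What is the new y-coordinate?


Rotation about x-axis: y' = y*cos(theta) - z*sin(theta)
= -2.9 * -0.2924 - -3.1 * -0.9563
= -2.1167


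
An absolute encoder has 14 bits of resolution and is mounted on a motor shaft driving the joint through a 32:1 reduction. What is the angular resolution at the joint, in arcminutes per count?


counts = 2^14 = 16384
effective counts at joint = 16384 * 32 = 524288
resolution = 360*60 / 524288
= 0.0412 arcmin/count


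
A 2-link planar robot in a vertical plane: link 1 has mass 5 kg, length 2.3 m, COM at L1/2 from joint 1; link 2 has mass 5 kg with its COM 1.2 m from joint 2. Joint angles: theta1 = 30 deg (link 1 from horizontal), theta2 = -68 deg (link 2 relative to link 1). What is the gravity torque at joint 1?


Horizontal distance from joint 1 to link-1 COM:
  x_c1 = (L1/2)*cos(t1) = 1.15 * 0.866 = 0.9959 m
Horizontal distance from joint 1 to link-2 COM:
  x_c2 = L1*cos(t1) + Lc2*cos(t1+t2)
       = 2.3*0.866 + 1.2*0.788 = 2.9375 m
tau1 = m1*g*x_c1 + m2*g*x_c2
     = 5*9.81*0.9959 + 5*9.81*2.9375
     = 48.8503 + 144.083
     = 192.9333 Nm


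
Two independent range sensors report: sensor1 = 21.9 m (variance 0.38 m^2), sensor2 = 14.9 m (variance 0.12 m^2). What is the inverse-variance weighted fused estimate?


w1 = (1/var1) / (1/var1 + 1/var2)
   = 2.6316 / (2.6316 + 8.3333) = 0.24
w2 = 1 - w1 = 0.76
fused = w1*s1 + w2*s2 = 5.256 + 11.324
= 16.58 m


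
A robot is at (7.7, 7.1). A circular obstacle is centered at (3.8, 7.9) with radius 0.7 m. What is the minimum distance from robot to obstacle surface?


center_dist = sqrt((7.7-3.8)^2 + (7.1-7.9)^2)
= sqrt(15.21 + 0.64)
= 3.9812
min_dist = center_dist - radius = 3.9812 - 0.7 = 3.2812 m


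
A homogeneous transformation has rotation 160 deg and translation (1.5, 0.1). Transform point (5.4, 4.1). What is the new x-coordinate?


x' = cos(theta)*px - sin(theta)*py + tx
= -0.9397*5.4 - 0.342*4.1 + 1.5
= -4.9766


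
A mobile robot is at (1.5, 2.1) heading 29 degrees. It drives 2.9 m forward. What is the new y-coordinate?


y_new = y0 + d*sin(theta)
= 2.1 + 2.9*sin(29)
= 2.1 + 1.4059
= 3.5059


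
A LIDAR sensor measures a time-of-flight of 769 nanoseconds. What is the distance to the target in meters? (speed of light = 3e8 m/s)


tof = 769 ns = 7.69e-07 s
dist = c * tof / 2
= 3e8 * 7.69e-07 / 2
= 115.35 m


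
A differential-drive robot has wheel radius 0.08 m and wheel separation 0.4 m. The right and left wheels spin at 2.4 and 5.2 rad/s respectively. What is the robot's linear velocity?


vR = r*wR = 0.08*2.4 = 0.192 m/s
vL = r*wL = 0.08*5.2 = 0.416 m/s
v = (vR+vL)/2 = 0.304 m/s
omega = (vR-vL)/L = -0.56 rad/s
linear velocity = 0.304 m/s


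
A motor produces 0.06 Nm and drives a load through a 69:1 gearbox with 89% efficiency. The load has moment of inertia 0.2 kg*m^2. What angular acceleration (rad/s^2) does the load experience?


tau_out = tau_motor * N * eta
= 0.06 * 69 * 0.89 = 3.6846 Nm
alpha = tau_out / I = 3.6846 / 0.2
= 18.423 rad/s^2


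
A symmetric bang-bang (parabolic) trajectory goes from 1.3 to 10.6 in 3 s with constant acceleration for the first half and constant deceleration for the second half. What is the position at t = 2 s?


Symmetric rest-to-rest: each phase covers (pf-p0)/2 in time T/2. 0.5*a*(T/2)^2 = (pf-p0)/2 => a = 4*(pf-p0)/T^2
a = 4*(10.6-1.3)/3^2 = 4.1333
t = 2 is in the deceleration phase (t > T/2).
p = pf - 0.5*a*(T-t)^2 = 10.6 - 0.5*4.1333*1^2
= 8.5333


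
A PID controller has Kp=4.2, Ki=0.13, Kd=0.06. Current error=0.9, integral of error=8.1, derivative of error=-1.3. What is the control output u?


u = Kp*e + Ki*int(e) + Kd*de/dt
= 4.2*0.9 + 0.13*8.1 + 0.06*(-1.3)
= 3.78 + 1.053 + -0.078
= 4.755


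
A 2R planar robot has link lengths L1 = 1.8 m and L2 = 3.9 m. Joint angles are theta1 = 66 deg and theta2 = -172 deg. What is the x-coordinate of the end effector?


Convert angles to radians: theta1 = 1.1519, theta2 = -3.002
x = L1*cos(theta1) + L2*cos(theta1+theta2)
x = 0.7321 + -1.075
x = -0.3429


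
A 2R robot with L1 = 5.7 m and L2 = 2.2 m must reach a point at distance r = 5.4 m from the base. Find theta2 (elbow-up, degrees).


cos(theta2) = (r^2 - L1^2 - L2^2) / (2*L1*L2)
cos(theta2) = (29.16 - 32.49 - 4.84) / 25.08
cos(theta2) = -0.325758
theta2 = 109.0115 degrees


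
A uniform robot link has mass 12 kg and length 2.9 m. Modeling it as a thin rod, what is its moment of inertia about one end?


I = (1/3) * m * L^2
= (1/3) * 12 * 2.9^2
= 0.333333 * 12 * 8.41
= 33.64 kg*m^2


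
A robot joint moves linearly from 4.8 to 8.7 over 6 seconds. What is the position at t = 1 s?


s = t/T = 1/6 = 0.1667
p(t) = p0 + (pf-p0)*s
= 4.8 + (8.7 - 4.8) * 0.1667
= 5.45


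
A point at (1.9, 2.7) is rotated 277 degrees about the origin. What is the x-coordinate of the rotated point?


x' = x*cos(theta) - y*sin(theta)
cos(277 deg) = 0.1219, sin(277 deg) = -0.9925
x' = 1.9 * 0.1219 - 2.7 * -0.9925
= 0.2316 - -2.6799
= 2.9114


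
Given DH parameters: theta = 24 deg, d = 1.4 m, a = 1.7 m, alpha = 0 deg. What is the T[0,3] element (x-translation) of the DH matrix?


T[0,3] = a * cos(theta)
= 1.7 * cos(24 deg)
= 1.7 * 0.9135
= 1.553


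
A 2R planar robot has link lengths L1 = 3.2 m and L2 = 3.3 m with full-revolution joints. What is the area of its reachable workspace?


r_max = L1 + L2 = 6.5 m
r_min = |L1 - L2| = 0.1 m
Area = pi*(r_max^2 - r_min^2)
= pi*(42.25 - 0.01)
= pi * 42.24
= 132.7009 m^2


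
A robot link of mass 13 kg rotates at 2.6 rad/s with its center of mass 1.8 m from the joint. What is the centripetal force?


F = m * omega^2 * r
= 13 * 2.6^2 * 1.8
= 13 * 6.76 * 1.8
= 158.184 N


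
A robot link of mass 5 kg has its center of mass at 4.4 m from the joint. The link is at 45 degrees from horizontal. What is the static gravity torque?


tau = m*g*L*cos(angle)
= 5 * 9.81 * 4.4 * cos(45 deg)
= 5 * 9.81 * 4.4 * 0.7071
= 152.6078 Nm


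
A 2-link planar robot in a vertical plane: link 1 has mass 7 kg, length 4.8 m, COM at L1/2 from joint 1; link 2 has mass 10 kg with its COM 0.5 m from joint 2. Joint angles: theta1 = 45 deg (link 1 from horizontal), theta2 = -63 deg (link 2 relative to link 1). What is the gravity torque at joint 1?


Horizontal distance from joint 1 to link-1 COM:
  x_c1 = (L1/2)*cos(t1) = 2.4 * 0.7071 = 1.6971 m
Horizontal distance from joint 1 to link-2 COM:
  x_c2 = L1*cos(t1) + Lc2*cos(t1+t2)
       = 4.8*0.7071 + 0.5*0.9511 = 3.8696 m
tau1 = m1*g*x_c1 + m2*g*x_c2
     = 7*9.81*1.6971 + 10*9.81*3.8696
     = 116.5369 + 379.6118
     = 496.1486 Nm


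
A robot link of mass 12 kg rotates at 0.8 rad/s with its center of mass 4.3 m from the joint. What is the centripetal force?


F = m * omega^2 * r
= 12 * 0.8^2 * 4.3
= 12 * 0.64 * 4.3
= 33.024 N


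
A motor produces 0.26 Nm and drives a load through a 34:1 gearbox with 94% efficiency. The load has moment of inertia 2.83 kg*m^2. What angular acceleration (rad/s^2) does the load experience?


tau_out = tau_motor * N * eta
= 0.26 * 34 * 0.94 = 8.3096 Nm
alpha = tau_out / I = 8.3096 / 2.83
= 2.9363 rad/s^2


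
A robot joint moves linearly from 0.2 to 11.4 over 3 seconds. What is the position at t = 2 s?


s = t/T = 2/3 = 0.6667
p(t) = p0 + (pf-p0)*s
= 0.2 + (11.4 - 0.2) * 0.6667
= 7.6667


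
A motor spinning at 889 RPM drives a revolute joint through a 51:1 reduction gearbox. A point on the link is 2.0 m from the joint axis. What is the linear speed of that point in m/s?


omega_motor = 889 * 2*pi/60 = 93.0959 rad/s
omega_joint = omega_motor / 51 = 1.8254 rad/s
v = omega_joint * r = 1.8254 * 2.0
= 3.6508 m/s


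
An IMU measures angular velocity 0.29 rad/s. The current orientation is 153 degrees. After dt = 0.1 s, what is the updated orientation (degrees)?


delta_theta = w * dt = 0.29 * 0.1 = 0.029 rad
= 1.6616 deg
theta_new = 153 + 1.6616 = 154.6616 deg


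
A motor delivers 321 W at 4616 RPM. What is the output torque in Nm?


omega = 4616 * 2*pi/60 = 483.3864 rad/s
tau = P / omega = 321 / 483.3864
= 0.6641 Nm


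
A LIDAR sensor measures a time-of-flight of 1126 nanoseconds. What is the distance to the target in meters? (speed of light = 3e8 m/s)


tof = 1126 ns = 1.126e-06 s
dist = c * tof / 2
= 3e8 * 1.126e-06 / 2
= 168.9 m


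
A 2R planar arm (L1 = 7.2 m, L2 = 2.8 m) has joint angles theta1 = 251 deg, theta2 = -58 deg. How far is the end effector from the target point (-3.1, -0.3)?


End effector via forward kinematics:
x = L1*cos(t1) + L2*cos(t1+t2) = -5.0723
y = L1*sin(t1) + L2*sin(t1+t2) = -7.4376
Distance to target:
d = sqrt((-3.1 - -5.0723)^2 + (-0.3 - -7.4376)^2)
= sqrt(3.8901 + 50.9453)
= 7.4051 m


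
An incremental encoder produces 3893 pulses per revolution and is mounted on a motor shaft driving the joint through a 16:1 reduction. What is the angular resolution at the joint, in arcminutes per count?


counts per rev = 3893
effective counts at joint = 3893 * 16 = 62288
resolution = 360*60 / 62288
= 0.3468 arcmin/count


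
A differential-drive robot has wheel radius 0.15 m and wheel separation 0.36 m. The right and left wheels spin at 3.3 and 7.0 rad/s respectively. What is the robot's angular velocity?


vR = r*wR = 0.15*3.3 = 0.495 m/s
vL = r*wL = 0.15*7.0 = 1.05 m/s
v = (vR+vL)/2 = 0.7725 m/s
omega = (vR-vL)/L = -1.5417 rad/s
angular velocity = -1.5417 rad/s


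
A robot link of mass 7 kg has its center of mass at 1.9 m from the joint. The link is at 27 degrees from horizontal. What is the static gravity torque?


tau = m*g*L*cos(angle)
= 7 * 9.81 * 1.9 * cos(27 deg)
= 7 * 9.81 * 1.9 * 0.891
= 116.2523 Nm


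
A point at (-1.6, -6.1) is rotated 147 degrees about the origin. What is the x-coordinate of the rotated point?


x' = x*cos(theta) - y*sin(theta)
cos(147 deg) = -0.8387, sin(147 deg) = 0.5446
x' = -1.6 * -0.8387 - -6.1 * 0.5446
= 1.3419 - -3.3223
= 4.6642


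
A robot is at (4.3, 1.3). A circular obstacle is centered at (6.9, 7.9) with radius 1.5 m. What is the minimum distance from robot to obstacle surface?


center_dist = sqrt((4.3-6.9)^2 + (1.3-7.9)^2)
= sqrt(6.76 + 43.56)
= 7.0937
min_dist = center_dist - radius = 7.0937 - 1.5 = 5.5937 m


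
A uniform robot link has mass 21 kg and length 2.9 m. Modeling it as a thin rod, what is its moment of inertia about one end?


I = (1/3) * m * L^2
= (1/3) * 21 * 2.9^2
= 0.333333 * 21 * 8.41
= 58.87 kg*m^2


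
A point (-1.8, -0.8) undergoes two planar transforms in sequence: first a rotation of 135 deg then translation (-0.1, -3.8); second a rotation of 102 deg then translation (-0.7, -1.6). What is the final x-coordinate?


After transform 1:
x1 = cos(135)*-1.8 - sin(135)*-0.8 + -0.1 = 1.7385
y1 = sin(135)*-1.8 + cos(135)*-0.8 + -3.8 = -4.5071
After transform 2:
x2 = cos(102)*1.7385 - sin(102)*-4.5071 + -0.7
= 3.3472


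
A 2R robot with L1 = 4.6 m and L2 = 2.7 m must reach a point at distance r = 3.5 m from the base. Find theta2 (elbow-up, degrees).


cos(theta2) = (r^2 - L1^2 - L2^2) / (2*L1*L2)
cos(theta2) = (12.25 - 21.16 - 7.29) / 24.84
cos(theta2) = -0.652174
theta2 = 130.7057 degrees


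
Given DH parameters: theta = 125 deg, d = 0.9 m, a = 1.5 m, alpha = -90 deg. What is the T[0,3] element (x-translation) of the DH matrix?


T[0,3] = a * cos(theta)
= 1.5 * cos(125 deg)
= 1.5 * -0.5736
= -0.8604


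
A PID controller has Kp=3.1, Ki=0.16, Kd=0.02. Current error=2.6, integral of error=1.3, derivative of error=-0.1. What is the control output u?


u = Kp*e + Ki*int(e) + Kd*de/dt
= 3.1*2.6 + 0.16*1.3 + 0.02*(-0.1)
= 8.06 + 0.208 + -0.002
= 8.266


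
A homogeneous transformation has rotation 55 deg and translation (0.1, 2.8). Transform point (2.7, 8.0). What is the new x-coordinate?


x' = cos(theta)*px - sin(theta)*py + tx
= 0.5736*2.7 - 0.8192*8.0 + 0.1
= -4.9046


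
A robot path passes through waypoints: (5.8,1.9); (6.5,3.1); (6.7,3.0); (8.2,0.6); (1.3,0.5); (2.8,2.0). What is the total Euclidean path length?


Segment lengths:
  seg1 = sqrt((0.7)^2 + (1.2)^2) = 1.3892
  seg2 = sqrt((0.2)^2 + (-0.1)^2) = 0.2236
  seg3 = sqrt((1.5)^2 + (-2.4)^2) = 2.8302
  seg4 = sqrt((-6.9)^2 + (-0.1)^2) = 6.9007
  seg5 = sqrt((1.5)^2 + (1.5)^2) = 2.1213
Total = 13.4651


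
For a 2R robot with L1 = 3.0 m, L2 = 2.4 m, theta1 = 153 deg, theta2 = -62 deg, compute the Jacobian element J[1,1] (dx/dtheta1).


J[1,1] = -L1*sin(t1) - L2*sin(t1+t2)
= -3.0*sin(153) - 2.4*sin(91)
= -3.7616
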